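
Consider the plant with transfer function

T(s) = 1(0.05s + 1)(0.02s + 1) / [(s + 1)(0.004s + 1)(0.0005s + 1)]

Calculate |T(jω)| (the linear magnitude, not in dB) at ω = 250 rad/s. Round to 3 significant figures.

0.179

At ω = 250 rad/s:
zero (1 + j250·0.05) = 1 + j12.5 → |·| ≈ 12.54, ∠ ≈ 85.43°
zero (1 + j250·0.02) = 1 + j5 → |·| ≈ 5.099, ∠ ≈ 78.69°
pole (1 + j250·1) = 1 + j250 → |·| ≈ 250, ∠ ≈ 89.77°
pole (1 + j250·0.004) = 1 + j1 → |·| ≈ 1.4142, ∠ ≈ 45.00°
pole (1 + j250·0.0005) = 1 + j0.125 → |·| ≈ 1.0078, ∠ ≈ 7.13°
|T| = 1 · 12.54 · 5.099 / (250 · 1.4142 · 1.0078) ≈ 0.17946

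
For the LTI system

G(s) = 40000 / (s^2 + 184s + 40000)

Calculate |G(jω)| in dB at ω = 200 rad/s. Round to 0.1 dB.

At s = jω = j200:
quadratic: (j200)² + 184·j200 + 40000 = 0 + j36800 → |·| ≈ 36800, ∠ ≈ 90.00°
|G| = 40000 / 36800 ≈ 1.087
Gain = 20 log₁₀(1.087) ≈ 0.72 dB

0.7 dB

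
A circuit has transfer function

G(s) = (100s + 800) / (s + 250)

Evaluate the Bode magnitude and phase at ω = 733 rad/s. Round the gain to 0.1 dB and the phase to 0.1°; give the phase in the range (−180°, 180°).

Substitute s = j733:
Numerator: 100(j733) + 800 = 800 + j73300
Denominator: (j733) + 250 = 250 + j733
|N| = √(800² + 73300²) ≈ 73304, ∠N ≈ 89.37°
|D| = √(250² + 733²) ≈ 774.46, ∠D ≈ 71.17°
|G| = 73304 / 774.46 ≈ 94.652
Gain = 20 log₁₀(94.652) ≈ 39.52 dB
∠G = 89.37° − 71.17° = 18.20°

39.5 dB, 18.2°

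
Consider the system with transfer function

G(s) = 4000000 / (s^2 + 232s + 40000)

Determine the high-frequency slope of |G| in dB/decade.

Each pole contributes −20 dB/decade at high frequency; each zero contributes +20 dB/decade.
Net: 0 zero(s) − 2 pole(s) → -40 dB/decade.

-40 dB/decade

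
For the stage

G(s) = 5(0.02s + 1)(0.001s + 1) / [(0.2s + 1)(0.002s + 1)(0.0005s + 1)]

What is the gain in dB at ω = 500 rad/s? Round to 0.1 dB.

At ω = 500 rad/s:
zero (1 + j500·0.02) = 1 + j10 → |·| ≈ 10.05, ∠ ≈ 84.29°
zero (1 + j500·0.001) = 1 + j0.5 → |·| ≈ 1.118, ∠ ≈ 26.57°
pole (1 + j500·0.2) = 1 + j100 → |·| ≈ 100, ∠ ≈ 89.43°
pole (1 + j500·0.002) = 1 + j1 → |·| ≈ 1.4142, ∠ ≈ 45.00°
pole (1 + j500·0.0005) = 1 + j0.25 → |·| ≈ 1.0308, ∠ ≈ 14.04°
|G| = 5 · 10.05 · 1.118 / (100 · 1.4142 · 1.0308) ≈ 0.38538
Gain = 20 log₁₀(0.38538) ≈ -8.28 dB

-8.3 dB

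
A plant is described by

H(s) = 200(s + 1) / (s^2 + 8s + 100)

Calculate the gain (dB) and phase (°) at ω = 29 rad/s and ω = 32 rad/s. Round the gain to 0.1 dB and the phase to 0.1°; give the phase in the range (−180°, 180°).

ω = 29: 17.5 dB, -74.6°; ω = 32: 16.5 dB, -76.3°

At s = jω = j29:
zero (s+1): 1 + j29 → |·| = √(1²+29²) = √842 ≈ 29.017, ∠ = arctan(29/1) ≈ 88.03°
quadratic: (j29)² + 8·j29 + 100 = -741 + j232 → |·| ≈ 776.47, ∠ ≈ 162.62°
|H| = 200 · 29.017 / 776.47 ≈ 7.4741
Gain = 20 log₁₀(7.4741) ≈ 17.47 dB
∠H = 88.03° − 162.62° = -74.59°

At s = jω = j32:
zero (s+1): 1 + j32 → |·| = √(1²+32²) = √1025 ≈ 32.016, ∠ = arctan(32/1) ≈ 88.21°
quadratic: (j32)² + 8·j32 + 100 = -924 + j256 → |·| ≈ 958.81, ∠ ≈ 164.51°
|H| = 200 · 32.016 / 958.81 ≈ 6.6783
Gain = 20 log₁₀(6.6783) ≈ 16.49 dB
∠H = 88.21° − 164.51° = -76.30°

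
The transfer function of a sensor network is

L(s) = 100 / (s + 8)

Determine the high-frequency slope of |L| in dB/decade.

-20 dB/decade

Each pole contributes −20 dB/decade at high frequency; each zero contributes +20 dB/decade.
Net: 0 zero(s) − 1 pole(s) → -20 dB/decade.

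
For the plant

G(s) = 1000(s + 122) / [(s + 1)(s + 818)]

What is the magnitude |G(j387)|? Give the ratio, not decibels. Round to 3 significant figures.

1.16

At s = jω = j387:
zero (s+122): 122 + j387 → |·| = √(122²+387²) = √164653 ≈ 405.77, ∠ = arctan(387/122) ≈ 72.50°
pole (s+1): 1 + j387 → |·| = √(1²+387²) = √149770 ≈ 387, ∠ = arctan(387/1) ≈ 89.85°
pole (s+818): 818 + j387 → |·| = √(818²+387²) = √818893 ≈ 904.93, ∠ = arctan(387/818) ≈ 25.32°
|G| = 1000 · 405.77 / 3.5021e+05 ≈ 1.1586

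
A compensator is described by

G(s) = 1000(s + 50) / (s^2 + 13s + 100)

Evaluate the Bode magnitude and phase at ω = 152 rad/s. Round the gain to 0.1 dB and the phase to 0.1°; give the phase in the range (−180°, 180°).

At s = jω = j152:
zero (s+50): 50 + j152 → |·| = √(50²+152²) = √25604 ≈ 160.01, ∠ = arctan(152/50) ≈ 71.79°
quadratic: (j152)² + 13·j152 + 100 = -23004 + j1976 → |·| ≈ 23089, ∠ ≈ 175.09°
|G| = 1000 · 160.01 / 23089 ≈ 6.9301
Gain = 20 log₁₀(6.9301) ≈ 16.81 dB
∠G = 71.79° − 175.09° = -103.30°

16.8 dB, -103.3°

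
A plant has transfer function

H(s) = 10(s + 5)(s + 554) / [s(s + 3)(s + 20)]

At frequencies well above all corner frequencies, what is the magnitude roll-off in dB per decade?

-20 dB/decade

Each pole contributes −20 dB/decade at high frequency; each zero contributes +20 dB/decade.
Net: 2 zero(s) − 3 pole(s) → -20 dB/decade.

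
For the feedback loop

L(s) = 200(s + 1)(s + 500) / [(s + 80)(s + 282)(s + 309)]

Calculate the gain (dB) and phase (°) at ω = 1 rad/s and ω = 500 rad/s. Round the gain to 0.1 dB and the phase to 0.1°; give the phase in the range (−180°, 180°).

At s = jω = j1:
zero (s+1): 1 + j1 → |·| = √(1²+1²) = √2 ≈ 1.4142, ∠ = arctan(1/1) ≈ 45.00°
zero (s+500): 500 + j1 → |·| = √(500²+1²) = √250001 ≈ 500, ∠ = arctan(1/500) ≈ 0.11°
pole (s+80): 80 + j1 → |·| = √(80²+1²) = √6401 ≈ 80.006, ∠ = arctan(1/80) ≈ 0.72°
pole (s+282): 282 + j1 → |·| = √(282²+1²) = √79525 ≈ 282, ∠ = arctan(1/282) ≈ 0.20°
pole (s+309): 309 + j1 → |·| = √(309²+1²) = √95482 ≈ 309, ∠ = arctan(1/309) ≈ 0.19°
|L| = 200 · 707.1 / 6.9716e+06 ≈ 0.020285
Gain = 20 log₁₀(0.020285) ≈ -33.86 dB
∠L = 45.11° − 1.11° = 44.00°

At s = jω = j500:
zero (s+1): 1 + j500 → |·| = √(1²+500²) = √250001 ≈ 500, ∠ = arctan(500/1) ≈ 89.89°
zero (s+500): 500 + j500 → |·| = √(500²+500²) = √500000 ≈ 707.11, ∠ = arctan(500/500) ≈ 45.00°
pole (s+80): 80 + j500 → |·| = √(80²+500²) = √256400 ≈ 506.36, ∠ = arctan(500/80) ≈ 80.91°
pole (s+282): 282 + j500 → |·| = √(282²+500²) = √329524 ≈ 574.04, ∠ = arctan(500/282) ≈ 60.58°
pole (s+309): 309 + j500 → |·| = √(309²+500²) = √345481 ≈ 587.78, ∠ = arctan(500/309) ≈ 58.28°
|L| = 200 · 3.5356e+05 / 1.7085e+08 ≈ 0.41388
Gain = 20 log₁₀(0.41388) ≈ -7.66 dB
∠L = 134.89° − 199.77° = -64.88°

ω = 1: -33.9 dB, 44.0°; ω = 500: -7.7 dB, -64.9°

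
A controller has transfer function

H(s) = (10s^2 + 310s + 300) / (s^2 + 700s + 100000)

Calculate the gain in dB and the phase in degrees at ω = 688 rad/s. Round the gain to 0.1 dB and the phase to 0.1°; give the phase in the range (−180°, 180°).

17.8 dB, 49.6°

Substitute s = j688:
Numerator: 10(j688)^2 + 310(j688) + 300 = -4733140 + j213280
Denominator: (j688)^2 + 700(j688) + 100000 = -373344 + j481600
|N| = √(4733140² + 213280²) ≈ 4.7379e+06, ∠N ≈ 177.42°
|D| = √(373344² + 481600²) ≈ 6.0936e+05, ∠D ≈ 127.78°
|H| = 4.7379e+06 / 6.0936e+05 ≈ 7.7752
Gain = 20 log₁₀(7.7752) ≈ 17.81 dB
∠H = 177.42° − 127.78° = 49.64°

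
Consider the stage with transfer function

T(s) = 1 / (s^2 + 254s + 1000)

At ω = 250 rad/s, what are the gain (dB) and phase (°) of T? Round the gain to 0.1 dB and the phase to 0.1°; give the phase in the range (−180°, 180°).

Substitute s = j250:
Numerator: 1 = 1 + j0
Denominator: (j250)^2 + 254(j250) + 1000 = -61500 + j63500
|N| = √(1² + 0²) ≈ 1, ∠N ≈ 0.00°
|D| = √(61500² + 63500²) ≈ 88400, ∠D ≈ 134.08°
|T| = 1 / 88400 ≈ 1.1312e-05
Gain = 20 log₁₀(1.1312e-05) ≈ -98.93 dB
∠T = 0.00° − 134.08° = -134.08°

-98.9 dB, -134.1°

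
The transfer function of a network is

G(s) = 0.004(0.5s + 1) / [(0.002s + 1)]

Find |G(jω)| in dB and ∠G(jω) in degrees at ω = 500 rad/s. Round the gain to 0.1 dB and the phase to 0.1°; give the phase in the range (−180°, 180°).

-3.0 dB, 44.8°

At ω = 500 rad/s:
zero (1 + j500·0.5) = 1 + j250 → |·| ≈ 250, ∠ ≈ 89.77°
pole (1 + j500·0.002) = 1 + j1 → |·| ≈ 1.4142, ∠ ≈ 45.00°
|G| = 0.004 · 250 / (1.4142) ≈ 0.70711
Gain = 20 log₁₀(0.70711) ≈ -3.01 dB
∠G = (89.77°) − (45.00°) = 44.77°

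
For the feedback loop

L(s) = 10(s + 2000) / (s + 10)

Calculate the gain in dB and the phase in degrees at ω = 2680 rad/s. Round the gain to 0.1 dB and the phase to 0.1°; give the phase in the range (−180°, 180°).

21.9 dB, -36.5°

At s = jω = j2680:
zero (s+2000): 2000 + j2680 → |·| = √(2000²+2680²) = √11182400 ≈ 3344, ∠ = arctan(2680/2000) ≈ 53.27°
pole (s+10): 10 + j2680 → |·| = √(10²+2680²) = √7182500 ≈ 2680, ∠ = arctan(2680/10) ≈ 89.79°
|L| = 10 · 3344 / 2680 ≈ 12.478
Gain = 20 log₁₀(12.478) ≈ 21.92 dB
∠L = 53.27° − 89.79° = -36.52°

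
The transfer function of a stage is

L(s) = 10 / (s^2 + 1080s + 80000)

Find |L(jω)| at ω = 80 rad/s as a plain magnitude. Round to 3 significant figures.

Substitute s = j80:
Numerator: 10 = 10 + j0
Denominator: (j80)^2 + 1080(j80) + 80000 = 73600 + j86400
|N| = √(10² + 0²) ≈ 10, ∠N ≈ 0.00°
|D| = √(73600² + 86400²) ≈ 1.135e+05, ∠D ≈ 49.57°
|L| = 10 / 1.135e+05 ≈ 8.8106e-05

8.81e-05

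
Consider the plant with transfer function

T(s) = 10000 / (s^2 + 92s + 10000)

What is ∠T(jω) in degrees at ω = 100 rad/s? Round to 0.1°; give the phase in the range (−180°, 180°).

At s = jω = j100:
quadratic: (j100)² + 92·j100 + 10000 = 0 + j9200 → |·| ≈ 9200, ∠ ≈ 90.00°
∠T = 0.00° − 90.00° = -90.00°

-90.0°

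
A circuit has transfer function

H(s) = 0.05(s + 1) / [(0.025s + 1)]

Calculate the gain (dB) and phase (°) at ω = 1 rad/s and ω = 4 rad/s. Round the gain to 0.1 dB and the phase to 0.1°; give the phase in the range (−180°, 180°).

At ω = 1 rad/s:
zero (1 + j1·1) = 1 + j1 → |·| ≈ 1.4142, ∠ ≈ 45.00°
pole (1 + j1·0.025) = 1 + j0.025 → |·| ≈ 1.0003, ∠ ≈ 1.43°
|H| = 0.05 · 1.4142 / (1.0003) ≈ 0.070689
Gain = 20 log₁₀(0.070689) ≈ -23.01 dB
∠H = (45.00°) − (1.43°) = 43.57°

At ω = 4 rad/s:
zero (1 + j4·1) = 1 + j4 → |·| ≈ 4.1231, ∠ ≈ 75.96°
pole (1 + j4·0.025) = 1 + j0.1 → |·| ≈ 1.005, ∠ ≈ 5.71°
|H| = 0.05 · 4.1231 / (1.005) ≈ 0.20513
Gain = 20 log₁₀(0.20513) ≈ -13.76 dB
∠H = (75.96°) − (5.71°) = 70.25°

ω = 1: -23.0 dB, 43.6°; ω = 4: -13.8 dB, 70.3°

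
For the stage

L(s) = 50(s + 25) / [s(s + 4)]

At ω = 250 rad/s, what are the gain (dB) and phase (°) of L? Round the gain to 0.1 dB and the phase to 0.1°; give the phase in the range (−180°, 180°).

At s = jω = j250:
zero (s+25): 25 + j250 → |·| = √(25²+250²) = √63125 ≈ 251.25, ∠ = arctan(250/25) ≈ 84.29°
pole (s+4): 4 + j250 → |·| = √(4²+250²) = √62516 ≈ 250.03, ∠ = arctan(250/4) ≈ 89.08°
pole at origin: |s| = 250, ∠ = 90.00° (in denominator)
|L| = 50 · 251.25 / 62508 ≈ 0.20097
Gain = 20 log₁₀(0.20097) ≈ -13.94 dB
∠L = 84.29° − 179.08° = -94.79°

-13.9 dB, -94.8°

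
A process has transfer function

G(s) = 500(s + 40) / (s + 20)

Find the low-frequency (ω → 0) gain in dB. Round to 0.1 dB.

60.0 dB

G(0) = 500·40 / (20) = 1000
20 log₁₀(1000) ≈ 60.00 dB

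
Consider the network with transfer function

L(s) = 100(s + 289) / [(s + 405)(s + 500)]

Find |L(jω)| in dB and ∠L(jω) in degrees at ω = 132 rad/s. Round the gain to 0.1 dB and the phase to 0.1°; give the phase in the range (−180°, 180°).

-16.8 dB, -8.3°

At s = jω = j132:
zero (s+289): 289 + j132 → |·| = √(289²+132²) = √100945 ≈ 317.72, ∠ = arctan(132/289) ≈ 24.55°
pole (s+405): 405 + j132 → |·| = √(405²+132²) = √181449 ≈ 425.97, ∠ = arctan(132/405) ≈ 18.05°
pole (s+500): 500 + j132 → |·| = √(500²+132²) = √267424 ≈ 517.13, ∠ = arctan(132/500) ≈ 14.79°
|L| = 100 · 317.72 / 2.2028e+05 ≈ 0.14423
Gain = 20 log₁₀(0.14423) ≈ -16.82 dB
∠L = 24.55° − 32.84° = -8.29°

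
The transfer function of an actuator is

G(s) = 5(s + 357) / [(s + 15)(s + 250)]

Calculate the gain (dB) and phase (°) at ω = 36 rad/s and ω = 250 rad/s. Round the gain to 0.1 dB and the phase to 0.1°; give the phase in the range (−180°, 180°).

ω = 36: -14.8 dB, -69.8°; ω = 250: -32.2 dB, -96.6°

At s = jω = j36:
zero (s+357): 357 + j36 → |·| = √(357²+36²) = √128745 ≈ 358.81, ∠ = arctan(36/357) ≈ 5.76°
pole (s+15): 15 + j36 → |·| = √(15²+36²) = √1521 ≈ 39, ∠ = arctan(36/15) ≈ 67.38°
pole (s+250): 250 + j36 → |·| = √(250²+36²) = √63796 ≈ 252.58, ∠ = arctan(36/250) ≈ 8.19°
|G| = 5 · 358.81 / 9850.6 ≈ 0.18213
Gain = 20 log₁₀(0.18213) ≈ -14.79 dB
∠G = 5.76° − 75.57° = -69.81°

At s = jω = j250:
zero (s+357): 357 + j250 → |·| = √(357²+250²) = √189949 ≈ 435.83, ∠ = arctan(250/357) ≈ 35.00°
pole (s+15): 15 + j250 → |·| = √(15²+250²) = √62725 ≈ 250.45, ∠ = arctan(250/15) ≈ 86.57°
pole (s+250): 250 + j250 → |·| = √(250²+250²) = √125000 ≈ 353.55, ∠ = arctan(250/250) ≈ 45.00°
|G| = 5 · 435.83 / 88547 ≈ 0.02461
Gain = 20 log₁₀(0.02461) ≈ -32.18 dB
∠G = 35.00° − 131.57° = -96.57°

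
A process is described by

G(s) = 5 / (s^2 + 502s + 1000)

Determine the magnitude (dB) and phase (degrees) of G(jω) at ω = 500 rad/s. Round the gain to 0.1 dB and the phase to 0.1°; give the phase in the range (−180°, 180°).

-97.0 dB, -134.8°

Substitute s = j500:
Numerator: 5 = 5 + j0
Denominator: (j500)^2 + 502(j500) + 1000 = -249000 + j251000
|N| = √(5² + 0²) ≈ 5, ∠N ≈ 0.00°
|D| = √(249000² + 251000²) ≈ 3.5356e+05, ∠D ≈ 134.77°
|G| = 5 / 3.5356e+05 ≈ 1.4142e-05
Gain = 20 log₁₀(1.4142e-05) ≈ -96.99 dB
∠G = 0.00° − 134.77° = -134.77°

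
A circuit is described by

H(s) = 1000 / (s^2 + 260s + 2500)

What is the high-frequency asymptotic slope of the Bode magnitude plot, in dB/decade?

-40 dB/decade

Each pole contributes −20 dB/decade at high frequency; each zero contributes +20 dB/decade.
Net: 0 zero(s) − 2 pole(s) → -40 dB/decade.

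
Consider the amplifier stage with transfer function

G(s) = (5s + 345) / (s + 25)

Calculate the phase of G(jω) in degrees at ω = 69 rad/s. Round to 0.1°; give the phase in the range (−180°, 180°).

Substitute s = j69:
Numerator: 5(j69) + 345 = 345 + j345
Denominator: (j69) + 25 = 25 + j69
|N| = √(345² + 345²) ≈ 487.9, ∠N ≈ 45.00°
|D| = √(25² + 69²) ≈ 73.389, ∠D ≈ 70.08°
∠G = 45.00° − 70.08° = -25.08°

-25.1°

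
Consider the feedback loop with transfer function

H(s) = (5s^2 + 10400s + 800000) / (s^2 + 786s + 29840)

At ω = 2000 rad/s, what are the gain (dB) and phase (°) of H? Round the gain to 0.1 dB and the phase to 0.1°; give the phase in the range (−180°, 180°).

16.4 dB, -25.7°

Substitute s = j2000:
Numerator: 5(j2000)^2 + 10400(j2000) + 800000 = -19200000 + j20800000
Denominator: (j2000)^2 + 786(j2000) + 29840 = -3970160 + j1572000
|N| = √(19200000² + 20800000²) ≈ 2.8307e+07, ∠N ≈ 132.71°
|D| = √(3970160² + 1572000²) ≈ 4.2701e+06, ∠D ≈ 158.40°
|H| = 2.8307e+07 / 4.2701e+06 ≈ 6.6291
Gain = 20 log₁₀(6.6291) ≈ 16.43 dB
∠H = 132.71° − 158.40° = -25.69°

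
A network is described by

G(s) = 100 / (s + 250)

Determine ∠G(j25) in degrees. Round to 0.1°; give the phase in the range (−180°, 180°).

Substitute s = j25:
Numerator: 100 = 100 + j0
Denominator: (j25) + 250 = 250 + j25
|N| = √(100² + 0²) ≈ 100, ∠N ≈ 0.00°
|D| = √(250² + 25²) ≈ 251.25, ∠D ≈ 5.71°
∠G = 0.00° − 5.71° = -5.71°

-5.7°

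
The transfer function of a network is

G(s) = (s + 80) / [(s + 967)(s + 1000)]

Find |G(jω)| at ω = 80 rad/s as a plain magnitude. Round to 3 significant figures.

At s = jω = j80:
zero (s+80): 80 + j80 → |·| = √(80²+80²) = √12800 ≈ 113.14, ∠ = arctan(80/80) ≈ 45.00°
pole (s+967): 967 + j80 → |·| = √(967²+80²) = √941489 ≈ 970.3, ∠ = arctan(80/967) ≈ 4.73°
pole (s+1000): 1000 + j80 → |·| = √(1000²+80²) = √1006400 ≈ 1003.2, ∠ = arctan(80/1000) ≈ 4.57°
|G| = 1 · 113.14 / 9.734e+05 ≈ 0.00011623

0.000116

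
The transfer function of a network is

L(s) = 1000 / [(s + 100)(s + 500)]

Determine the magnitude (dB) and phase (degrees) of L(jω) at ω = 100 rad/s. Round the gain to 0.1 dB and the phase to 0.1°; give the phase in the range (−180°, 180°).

At s = jω = j100:
pole (s+100): 100 + j100 → |·| = √(100²+100²) = √20000 ≈ 141.42, ∠ = arctan(100/100) ≈ 45.00°
pole (s+500): 500 + j100 → |·| = √(500²+100²) = √260000 ≈ 509.9, ∠ = arctan(100/500) ≈ 11.31°
|L| = 1000 / 72110 ≈ 0.013868
Gain = 20 log₁₀(0.013868) ≈ -37.16 dB
∠L = 0.00° − 56.31° = -56.31°

-37.2 dB, -56.3°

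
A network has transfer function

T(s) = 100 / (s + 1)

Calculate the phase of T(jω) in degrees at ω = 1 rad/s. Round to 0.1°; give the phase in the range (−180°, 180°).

-45.0°

Substitute s = j1:
Numerator: 100 = 100 + j0
Denominator: (j1) + 1 = 1 + j1
|N| = √(100² + 0²) ≈ 100, ∠N ≈ 0.00°
|D| = √(1² + 1²) ≈ 1.4142, ∠D ≈ 45.00°
∠T = 0.00° − 45.00° = -45.00°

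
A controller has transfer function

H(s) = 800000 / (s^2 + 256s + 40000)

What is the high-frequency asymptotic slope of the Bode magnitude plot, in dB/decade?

Each pole contributes −20 dB/decade at high frequency; each zero contributes +20 dB/decade.
Net: 0 zero(s) − 2 pole(s) → -40 dB/decade.

-40 dB/decade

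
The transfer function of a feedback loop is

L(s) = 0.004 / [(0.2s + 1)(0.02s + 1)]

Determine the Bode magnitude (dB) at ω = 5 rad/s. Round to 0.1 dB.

At ω = 5 rad/s:
pole (1 + j5·0.2) = 1 + j1 → |·| ≈ 1.4142, ∠ ≈ 45.00°
pole (1 + j5·0.02) = 1 + j0.1 → |·| ≈ 1.005, ∠ ≈ 5.71°
|L| = 0.004 · 1 / (1.4142 · 1.005) ≈ 0.0028144
Gain = 20 log₁₀(0.0028144) ≈ -51.01 dB

-51.0 dB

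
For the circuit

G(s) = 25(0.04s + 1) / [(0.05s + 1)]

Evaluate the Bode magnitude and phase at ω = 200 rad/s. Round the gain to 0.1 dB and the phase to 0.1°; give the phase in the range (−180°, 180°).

26.0 dB, -1.4°

At ω = 200 rad/s:
zero (1 + j200·0.04) = 1 + j8 → |·| ≈ 8.0623, ∠ ≈ 82.87°
pole (1 + j200·0.05) = 1 + j10 → |·| ≈ 10.05, ∠ ≈ 84.29°
|G| = 25 · 8.0623 / (10.05) ≈ 20.055
Gain = 20 log₁₀(20.055) ≈ 26.04 dB
∠G = (82.87°) − (84.29°) = -1.42°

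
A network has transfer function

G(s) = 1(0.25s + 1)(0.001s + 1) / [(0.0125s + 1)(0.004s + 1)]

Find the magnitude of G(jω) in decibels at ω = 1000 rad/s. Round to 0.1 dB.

16.7 dB

At ω = 1000 rad/s:
zero (1 + j1000·0.25) = 1 + j250 → |·| ≈ 250, ∠ ≈ 89.77°
zero (1 + j1000·0.001) = 1 + j1 → |·| ≈ 1.4142, ∠ ≈ 45.00°
pole (1 + j1000·0.0125) = 1 + j12.5 → |·| ≈ 12.54, ∠ ≈ 85.43°
pole (1 + j1000·0.004) = 1 + j4 → |·| ≈ 4.1231, ∠ ≈ 75.96°
|G| = 1 · 250 · 1.4142 / (12.54 · 4.1231) ≈ 6.838
Gain = 20 log₁₀(6.838) ≈ 16.70 dB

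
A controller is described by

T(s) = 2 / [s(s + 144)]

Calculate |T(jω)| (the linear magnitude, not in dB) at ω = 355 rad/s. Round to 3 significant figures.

At s = jω = j355:
pole (s+144): 144 + j355 → |·| = √(144²+355²) = √146761 ≈ 383.09, ∠ = arctan(355/144) ≈ 67.92°
pole at origin: |s| = 355, ∠ = 90.00° (in denominator)
|T| = 2 / 1.36e+05 ≈ 1.4706e-05

1.47e-05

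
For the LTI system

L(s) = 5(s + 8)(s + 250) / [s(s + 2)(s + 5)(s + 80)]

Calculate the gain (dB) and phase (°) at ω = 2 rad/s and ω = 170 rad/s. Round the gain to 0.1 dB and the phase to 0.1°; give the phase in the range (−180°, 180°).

At s = jω = j2:
zero (s+8): 8 + j2 → |·| = √(8²+2²) = √68 ≈ 8.2462, ∠ = arctan(2/8) ≈ 14.04°
zero (s+250): 250 + j2 → |·| = √(250²+2²) = √62504 ≈ 250.01, ∠ = arctan(2/250) ≈ 0.46°
pole (s+2): 2 + j2 → |·| = √(2²+2²) = √8 ≈ 2.8284, ∠ = arctan(2/2) ≈ 45.00°
pole (s+5): 5 + j2 → |·| = √(5²+2²) = √29 ≈ 5.3852, ∠ = arctan(2/5) ≈ 21.80°
pole (s+80): 80 + j2 → |·| = √(80²+2²) = √6404 ≈ 80.025, ∠ = arctan(2/80) ≈ 1.43°
pole at origin: |s| = 2, ∠ = 90.00° (in denominator)
|L| = 5 · 2061.6 / 2437.8 ≈ 4.2284
Gain = 20 log₁₀(4.2284) ≈ 12.52 dB
∠L = 14.50° − 158.23° = -143.73°

At s = jω = j170:
zero (s+8): 8 + j170 → |·| = √(8²+170²) = √28964 ≈ 170.19, ∠ = arctan(170/8) ≈ 87.31°
zero (s+250): 250 + j170 → |·| = √(250²+170²) = √91400 ≈ 302.32, ∠ = arctan(170/250) ≈ 34.22°
pole (s+2): 2 + j170 → |·| = √(2²+170²) = √28904 ≈ 170.01, ∠ = arctan(170/2) ≈ 89.33°
pole (s+5): 5 + j170 → |·| = √(5²+170²) = √28925 ≈ 170.07, ∠ = arctan(170/5) ≈ 88.32°
pole (s+80): 80 + j170 → |·| = √(80²+170²) = √35300 ≈ 187.88, ∠ = arctan(170/80) ≈ 64.80°
pole at origin: |s| = 170, ∠ = 90.00° (in denominator)
|L| = 5 · 51452 / 9.2349e+08 ≈ 0.00027857
Gain = 20 log₁₀(0.00027857) ≈ -71.10 dB
∠L = 121.53° − 332.45° = -210.92° ≡ 149.08° (principal value)

ω = 2: 12.5 dB, -143.7°; ω = 170: -71.1 dB, 149.1°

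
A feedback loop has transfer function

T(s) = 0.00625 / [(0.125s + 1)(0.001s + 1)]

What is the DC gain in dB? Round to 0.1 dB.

-44.1 dB

T(0) = 0.00625 · 1 / 1 = 0.00625
20 log₁₀(0.00625) ≈ -44.08 dB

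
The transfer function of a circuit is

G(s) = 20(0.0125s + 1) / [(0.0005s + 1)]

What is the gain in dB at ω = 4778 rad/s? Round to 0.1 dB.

At ω = 4778 rad/s:
zero (1 + j4778·0.0125) = 1 + j59.725 → |·| ≈ 59.733, ∠ ≈ 89.04°
pole (1 + j4778·0.0005) = 1 + j2.389 → |·| ≈ 2.5898, ∠ ≈ 67.29°
|G| = 20 · 59.733 / (2.5898) ≈ 461.29
Gain = 20 log₁₀(461.29) ≈ 53.28 dB

53.3 dB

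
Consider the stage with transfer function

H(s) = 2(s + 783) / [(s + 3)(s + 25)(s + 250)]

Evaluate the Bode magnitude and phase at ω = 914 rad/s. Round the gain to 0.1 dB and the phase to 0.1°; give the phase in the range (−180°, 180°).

At s = jω = j914:
zero (s+783): 783 + j914 → |·| = √(783²+914²) = √1448485 ≈ 1203.5, ∠ = arctan(914/783) ≈ 49.41°
pole (s+3): 3 + j914 → |·| = √(3²+914²) = √835405 ≈ 914, ∠ = arctan(914/3) ≈ 89.81°
pole (s+25): 25 + j914 → |·| = √(25²+914²) = √836021 ≈ 914.34, ∠ = arctan(914/25) ≈ 88.43°
pole (s+250): 250 + j914 → |·| = √(250²+914²) = √897896 ≈ 947.57, ∠ = arctan(914/250) ≈ 74.70°
|H| = 2 · 1203.5 / 7.9189e+08 ≈ 3.0396e-06
Gain = 20 log₁₀(3.0396e-06) ≈ -110.34 dB
∠H = 49.41° − 252.94° = -203.53° ≡ 156.47° (principal value)

-110.3 dB, 156.5°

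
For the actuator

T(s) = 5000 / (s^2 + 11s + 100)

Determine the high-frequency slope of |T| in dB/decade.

-40 dB/decade

Each pole contributes −20 dB/decade at high frequency; each zero contributes +20 dB/decade.
Net: 0 zero(s) − 2 pole(s) → -40 dB/decade.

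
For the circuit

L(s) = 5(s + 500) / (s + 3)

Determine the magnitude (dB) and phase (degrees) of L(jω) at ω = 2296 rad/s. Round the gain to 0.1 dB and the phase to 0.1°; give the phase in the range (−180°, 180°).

14.2 dB, -12.2°

At s = jω = j2296:
zero (s+500): 500 + j2296 → |·| = √(500²+2296²) = √5521616 ≈ 2349.8, ∠ = arctan(2296/500) ≈ 77.71°
pole (s+3): 3 + j2296 → |·| = √(3²+2296²) = √5271625 ≈ 2296, ∠ = arctan(2296/3) ≈ 89.93°
|L| = 5 · 2349.8 / 2296 ≈ 5.1172
Gain = 20 log₁₀(5.1172) ≈ 14.18 dB
∠L = 77.71° − 89.93° = -12.22°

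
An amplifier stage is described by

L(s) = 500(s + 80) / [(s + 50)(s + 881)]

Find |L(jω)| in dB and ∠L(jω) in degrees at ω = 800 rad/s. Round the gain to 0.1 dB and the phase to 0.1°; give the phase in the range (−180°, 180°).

At s = jω = j800:
zero (s+80): 80 + j800 → |·| = √(80²+800²) = √646400 ≈ 803.99, ∠ = arctan(800/80) ≈ 84.29°
pole (s+50): 50 + j800 → |·| = √(50²+800²) = √642500 ≈ 801.56, ∠ = arctan(800/50) ≈ 86.42°
pole (s+881): 881 + j800 → |·| = √(881²+800²) = √1416161 ≈ 1190, ∠ = arctan(800/881) ≈ 42.24°
|L| = 500 · 803.99 / 9.5386e+05 ≈ 0.42144
Gain = 20 log₁₀(0.42144) ≈ -7.51 dB
∠L = 84.29° − 128.66° = -44.37°

-7.5 dB, -44.4°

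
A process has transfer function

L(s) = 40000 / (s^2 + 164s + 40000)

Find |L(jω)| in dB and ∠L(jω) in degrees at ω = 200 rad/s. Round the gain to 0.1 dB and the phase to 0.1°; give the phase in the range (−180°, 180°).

At s = jω = j200:
quadratic: (j200)² + 164·j200 + 40000 = 0 + j32800 → |·| ≈ 32800, ∠ ≈ 90.00°
|L| = 40000 / 32800 ≈ 1.2195
Gain = 20 log₁₀(1.2195) ≈ 1.72 dB
∠L = 0.00° − 90.00° = -90.00°

1.7 dB, -90.0°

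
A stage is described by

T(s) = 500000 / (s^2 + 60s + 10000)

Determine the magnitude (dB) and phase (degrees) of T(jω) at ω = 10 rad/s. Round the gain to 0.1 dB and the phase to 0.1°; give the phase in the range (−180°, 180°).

34.1 dB, -3.5°

At s = jω = j10:
quadratic: (j10)² + 60·j10 + 10000 = 9900 + j600 → |·| ≈ 9918.2, ∠ ≈ 3.47°
|T| = 500000 / 9918.2 ≈ 50.412
Gain = 20 log₁₀(50.412) ≈ 34.05 dB
∠T = 0.00° − 3.47° = -3.47°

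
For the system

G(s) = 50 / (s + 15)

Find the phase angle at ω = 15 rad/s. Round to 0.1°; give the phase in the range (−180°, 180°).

Substitute s = j15:
Numerator: 50 = 50 + j0
Denominator: (j15) + 15 = 15 + j15
|N| = √(50² + 0²) ≈ 50, ∠N ≈ 0.00°
|D| = √(15² + 15²) ≈ 21.213, ∠D ≈ 45.00°
∠G = 0.00° − 45.00° = -45.00°

-45.0°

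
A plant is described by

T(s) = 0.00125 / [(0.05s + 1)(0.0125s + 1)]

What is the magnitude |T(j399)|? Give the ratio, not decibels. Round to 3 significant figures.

1.23e-05

At ω = 399 rad/s:
pole (1 + j399·0.05) = 1 + j19.95 → |·| ≈ 19.975, ∠ ≈ 87.13°
pole (1 + j399·0.0125) = 1 + j4.9875 → |·| ≈ 5.0868, ∠ ≈ 78.66°
|T| = 0.00125 · 1 / (19.975 · 5.0868) ≈ 1.2302e-05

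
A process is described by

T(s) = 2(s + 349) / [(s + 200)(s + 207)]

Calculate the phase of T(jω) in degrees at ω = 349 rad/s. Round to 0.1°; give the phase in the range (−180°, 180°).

At s = jω = j349:
zero (s+349): 349 + j349 → |·| = √(349²+349²) = √243602 ≈ 493.56, ∠ = arctan(349/349) ≈ 45.00°
pole (s+200): 200 + j349 → |·| = √(200²+349²) = √161801 ≈ 402.24, ∠ = arctan(349/200) ≈ 60.18°
pole (s+207): 207 + j349 → |·| = √(207²+349²) = √164650 ≈ 405.77, ∠ = arctan(349/207) ≈ 59.33°
∠T = 45.00° − 119.51° = -74.51°

-74.5°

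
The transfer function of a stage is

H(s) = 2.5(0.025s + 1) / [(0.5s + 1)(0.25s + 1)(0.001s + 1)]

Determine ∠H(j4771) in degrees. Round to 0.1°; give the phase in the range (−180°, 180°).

-168.6°

At ω = 4771 rad/s:
zero (1 + j4771·0.025) = 1 + j119.275 → |·| ≈ 119.28, ∠ ≈ 89.52°
pole (1 + j4771·0.5) = 1 + j2385.5 → |·| ≈ 2385.5, ∠ ≈ 89.98°
pole (1 + j4771·0.25) = 1 + j1192.75 → |·| ≈ 1192.8, ∠ ≈ 89.95°
pole (1 + j4771·0.001) = 1 + j4.771 → |·| ≈ 4.8747, ∠ ≈ 78.16°
∠H = (89.52°) − (89.98° + 89.95° + 78.16°) = -168.57°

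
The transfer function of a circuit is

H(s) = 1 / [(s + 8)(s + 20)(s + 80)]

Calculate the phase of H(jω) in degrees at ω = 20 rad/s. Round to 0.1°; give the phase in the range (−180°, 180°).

At s = jω = j20:
pole (s+8): 8 + j20 → |·| = √(8²+20²) = √464 ≈ 21.541, ∠ = arctan(20/8) ≈ 68.20°
pole (s+20): 20 + j20 → |·| = √(20²+20²) = √800 ≈ 28.284, ∠ = arctan(20/20) ≈ 45.00°
pole (s+80): 80 + j20 → |·| = √(80²+20²) = √6800 ≈ 82.462, ∠ = arctan(20/80) ≈ 14.04°
∠H = 0.00° − 127.24° = -127.24°

-127.2°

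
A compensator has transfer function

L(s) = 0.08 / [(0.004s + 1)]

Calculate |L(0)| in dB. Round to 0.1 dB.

L(0) = 0.08 · 1 / 1 = 0.08
20 log₁₀(0.08) ≈ -21.94 dB

-21.9 dB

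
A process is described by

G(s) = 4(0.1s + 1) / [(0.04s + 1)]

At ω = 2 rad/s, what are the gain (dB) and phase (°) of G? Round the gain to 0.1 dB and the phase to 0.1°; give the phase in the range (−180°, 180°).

At ω = 2 rad/s:
zero (1 + j2·0.1) = 1 + j0.2 → |·| ≈ 1.0198, ∠ ≈ 11.31°
pole (1 + j2·0.04) = 1 + j0.08 → |·| ≈ 1.0032, ∠ ≈ 4.57°
|G| = 4 · 1.0198 / (1.0032) ≈ 4.0662
Gain = 20 log₁₀(4.0662) ≈ 12.18 dB
∠G = (11.31°) − (4.57°) = 6.74°

12.2 dB, 6.7°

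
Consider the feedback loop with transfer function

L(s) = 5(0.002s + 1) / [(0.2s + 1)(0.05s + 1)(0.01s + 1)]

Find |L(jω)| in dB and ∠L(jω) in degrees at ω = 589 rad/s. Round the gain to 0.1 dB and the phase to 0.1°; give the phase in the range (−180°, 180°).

At ω = 589 rad/s:
zero (1 + j589·0.002) = 1 + j1.178 → |·| ≈ 1.5452, ∠ ≈ 49.67°
pole (1 + j589·0.2) = 1 + j117.8 → |·| ≈ 117.8, ∠ ≈ 89.51°
pole (1 + j589·0.05) = 1 + j29.45 → |·| ≈ 29.467, ∠ ≈ 88.06°
pole (1 + j589·0.01) = 1 + j5.89 → |·| ≈ 5.9743, ∠ ≈ 80.36°
|L| = 5 · 1.5452 / (117.8 · 29.467 · 5.9743) ≈ 0.00037255
Gain = 20 log₁₀(0.00037255) ≈ -68.58 dB
∠L = (49.67°) − (89.51° + 88.06° + 80.36°) = -208.26° ≡ 151.74° (principal value)

-68.6 dB, 151.7°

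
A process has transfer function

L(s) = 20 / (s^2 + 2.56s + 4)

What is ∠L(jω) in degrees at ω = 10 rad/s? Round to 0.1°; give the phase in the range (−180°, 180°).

At s = jω = j10:
quadratic: (j10)² + 2.56·j10 + 4 = -96 + j25.6 → |·| ≈ 99.355, ∠ ≈ 165.07°
∠L = 0.00° − 165.07° = -165.07°

-165.1°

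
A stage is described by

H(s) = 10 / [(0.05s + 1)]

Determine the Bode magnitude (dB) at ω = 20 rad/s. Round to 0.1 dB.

At ω = 20 rad/s:
pole (1 + j20·0.05) = 1 + j1 → |·| ≈ 1.4142, ∠ ≈ 45.00°
|H| = 10 · 1 / (1.4142) ≈ 7.0711
Gain = 20 log₁₀(7.0711) ≈ 16.99 dB

17.0 dB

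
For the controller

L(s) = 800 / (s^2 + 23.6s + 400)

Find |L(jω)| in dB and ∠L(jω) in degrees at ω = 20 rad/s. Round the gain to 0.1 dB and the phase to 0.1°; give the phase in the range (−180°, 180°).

At s = jω = j20:
quadratic: (j20)² + 23.6·j20 + 400 = 0 + j472 → |·| ≈ 472, ∠ ≈ 90.00°
|L| = 800 / 472 ≈ 1.6949
Gain = 20 log₁₀(1.6949) ≈ 4.58 dB
∠L = 0.00° − 90.00° = -90.00°

4.6 dB, -90.0°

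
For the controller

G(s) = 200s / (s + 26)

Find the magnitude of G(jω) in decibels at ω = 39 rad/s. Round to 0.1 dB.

44.4 dB

At s = jω = j39:
zero at origin: s = j39 → |·| = 39, ∠ = 90.00°
pole (s+26): 26 + j39 → |·| = √(26²+39²) = √2197 ≈ 46.872, ∠ = arctan(39/26) ≈ 56.31°
|G| = 200 · 39 / 46.872 ≈ 166.41
Gain = 20 log₁₀(166.41) ≈ 44.42 dB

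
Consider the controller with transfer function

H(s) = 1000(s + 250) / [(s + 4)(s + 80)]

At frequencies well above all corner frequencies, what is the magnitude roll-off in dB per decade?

Each pole contributes −20 dB/decade at high frequency; each zero contributes +20 dB/decade.
Net: 1 zero(s) − 2 pole(s) → -20 dB/decade.

-20 dB/decade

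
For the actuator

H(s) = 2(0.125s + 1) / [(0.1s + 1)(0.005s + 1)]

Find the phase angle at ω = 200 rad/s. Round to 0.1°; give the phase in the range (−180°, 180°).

-44.4°

At ω = 200 rad/s:
zero (1 + j200·0.125) = 1 + j25 → |·| ≈ 25.02, ∠ ≈ 87.71°
pole (1 + j200·0.1) = 1 + j20 → |·| ≈ 20.025, ∠ ≈ 87.14°
pole (1 + j200·0.005) = 1 + j1 → |·| ≈ 1.4142, ∠ ≈ 45.00°
∠H = (87.71°) − (87.14° + 45.00°) = -44.43°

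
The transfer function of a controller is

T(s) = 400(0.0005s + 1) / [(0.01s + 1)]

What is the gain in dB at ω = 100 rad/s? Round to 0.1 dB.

At ω = 100 rad/s:
zero (1 + j100·0.0005) = 1 + j0.05 → |·| ≈ 1.0012, ∠ ≈ 2.86°
pole (1 + j100·0.01) = 1 + j1 → |·| ≈ 1.4142, ∠ ≈ 45.00°
|T| = 400 · 1.0012 / (1.4142) ≈ 283.18
Gain = 20 log₁₀(283.18) ≈ 49.04 dB

49.0 dB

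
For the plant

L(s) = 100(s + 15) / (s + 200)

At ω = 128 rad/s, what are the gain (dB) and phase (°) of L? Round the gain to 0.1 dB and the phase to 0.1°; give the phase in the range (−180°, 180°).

At s = jω = j128:
zero (s+15): 15 + j128 → |·| = √(15²+128²) = √16609 ≈ 128.88, ∠ = arctan(128/15) ≈ 83.32°
pole (s+200): 200 + j128 → |·| = √(200²+128²) = √56384 ≈ 237.45, ∠ = arctan(128/200) ≈ 32.62°
|L| = 100 · 128.88 / 237.45 ≈ 54.277
Gain = 20 log₁₀(54.277) ≈ 34.69 dB
∠L = 83.32° − 32.62° = 50.70°

34.7 dB, 50.7°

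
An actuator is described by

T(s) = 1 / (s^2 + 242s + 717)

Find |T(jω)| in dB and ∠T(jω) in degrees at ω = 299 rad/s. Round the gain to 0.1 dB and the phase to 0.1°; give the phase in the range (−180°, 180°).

-101.2 dB, -140.8°

Substitute s = j299:
Numerator: 1 = 1 + j0
Denominator: (j299)^2 + 242(j299) + 717 = -88684 + j72358
|N| = √(1² + 0²) ≈ 1, ∠N ≈ 0.00°
|D| = √(88684² + 72358²) ≈ 1.1446e+05, ∠D ≈ 140.79°
|T| = 1 / 1.1446e+05 ≈ 8.7367e-06
Gain = 20 log₁₀(8.7367e-06) ≈ -101.17 dB
∠T = 0.00° − 140.79° = -140.79°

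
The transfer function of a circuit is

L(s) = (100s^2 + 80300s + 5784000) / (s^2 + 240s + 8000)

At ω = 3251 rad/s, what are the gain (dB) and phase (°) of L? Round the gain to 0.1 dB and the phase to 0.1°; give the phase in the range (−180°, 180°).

40.2 dB, -9.7°

Substitute s = j3251:
Numerator: 100(j3251)^2 + 80300(j3251) + 5784000 = -1051116100 + j261055300
Denominator: (j3251)^2 + 240(j3251) + 8000 = -10561001 + j780240
|N| = √(1051116100² + 261055300²) ≈ 1.083e+09, ∠N ≈ 166.05°
|D| = √(10561001² + 780240²) ≈ 1.059e+07, ∠D ≈ 175.77°
|L| = 1.083e+09 / 1.059e+07 ≈ 102.27
Gain = 20 log₁₀(102.27) ≈ 40.19 dB
∠L = 166.05° − 175.77° = -9.72°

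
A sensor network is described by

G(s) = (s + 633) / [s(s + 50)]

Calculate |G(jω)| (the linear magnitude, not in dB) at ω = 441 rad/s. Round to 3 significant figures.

0.00394

At s = jω = j441:
zero (s+633): 633 + j441 → |·| = √(633²+441²) = √595170 ≈ 771.47, ∠ = arctan(441/633) ≈ 34.86°
pole (s+50): 50 + j441 → |·| = √(50²+441²) = √196981 ≈ 443.83, ∠ = arctan(441/50) ≈ 83.53°
pole at origin: |s| = 441, ∠ = 90.00° (in denominator)
|G| = 1 · 771.47 / 1.9573e+05 ≈ 0.0039415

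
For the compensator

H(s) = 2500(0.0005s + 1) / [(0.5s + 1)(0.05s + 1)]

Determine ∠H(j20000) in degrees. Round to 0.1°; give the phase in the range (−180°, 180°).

At ω = 20000 rad/s:
zero (1 + j20000·0.0005) = 1 + j10 → |·| ≈ 10.05, ∠ ≈ 84.29°
pole (1 + j20000·0.5) = 1 + j10000 → |·| ≈ 10000, ∠ ≈ 89.99°
pole (1 + j20000·0.05) = 1 + j1000 → |·| ≈ 1000, ∠ ≈ 89.94°
∠H = (84.29°) − (89.99° + 89.94°) = -95.64°

-95.6°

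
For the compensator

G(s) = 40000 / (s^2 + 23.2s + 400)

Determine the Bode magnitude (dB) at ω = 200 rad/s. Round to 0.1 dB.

At s = jω = j200:
quadratic: (j200)² + 23.2·j200 + 400 = -39600 + j4640 → |·| ≈ 39871, ∠ ≈ 173.32°
|G| = 40000 / 39871 ≈ 1.0032
Gain = 20 log₁₀(1.0032) ≈ 0.03 dB

0.0 dB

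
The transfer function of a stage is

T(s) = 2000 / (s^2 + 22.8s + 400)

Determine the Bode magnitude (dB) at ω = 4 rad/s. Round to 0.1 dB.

At s = jω = j4:
quadratic: (j4)² + 22.8·j4 + 400 = 384 + j91.2 → |·| ≈ 394.68, ∠ ≈ 13.36°
|T| = 2000 / 394.68 ≈ 5.0674
Gain = 20 log₁₀(5.0674) ≈ 14.10 dB

14.1 dB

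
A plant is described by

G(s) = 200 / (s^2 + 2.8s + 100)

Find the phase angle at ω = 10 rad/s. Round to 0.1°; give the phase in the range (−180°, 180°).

-90.0°

At s = jω = j10:
quadratic: (j10)² + 2.8·j10 + 100 = 0 + j28 → |·| ≈ 28, ∠ ≈ 90.00°
∠G = 0.00° − 90.00° = -90.00°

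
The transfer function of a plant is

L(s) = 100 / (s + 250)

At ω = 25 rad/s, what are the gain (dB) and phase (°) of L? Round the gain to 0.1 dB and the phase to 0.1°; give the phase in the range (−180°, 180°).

-8.0 dB, -5.7°

Substitute s = j25:
Numerator: 100 = 100 + j0
Denominator: (j25) + 250 = 250 + j25
|N| = √(100² + 0²) ≈ 100, ∠N ≈ 0.00°
|D| = √(250² + 25²) ≈ 251.25, ∠D ≈ 5.71°
|L| = 100 / 251.25 ≈ 0.39801
Gain = 20 log₁₀(0.39801) ≈ -8.00 dB
∠L = 0.00° − 5.71° = -5.71°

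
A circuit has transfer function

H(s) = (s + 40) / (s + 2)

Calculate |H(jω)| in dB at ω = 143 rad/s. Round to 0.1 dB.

At s = jω = j143:
zero (s+40): 40 + j143 → |·| = √(40²+143²) = √22049 ≈ 148.49, ∠ = arctan(143/40) ≈ 74.37°
pole (s+2): 2 + j143 → |·| = √(2²+143²) = √20453 ≈ 143.01, ∠ = arctan(143/2) ≈ 89.20°
|H| = 1 · 148.49 / 143.01 ≈ 1.0383
Gain = 20 log₁₀(1.0383) ≈ 0.33 dB

0.3 dB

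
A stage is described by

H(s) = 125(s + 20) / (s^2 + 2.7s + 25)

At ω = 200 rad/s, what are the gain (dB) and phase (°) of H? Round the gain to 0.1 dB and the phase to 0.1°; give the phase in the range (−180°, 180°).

-4.0 dB, -94.9°

At s = jω = j200:
zero (s+20): 20 + j200 → |·| = √(20²+200²) = √40400 ≈ 201, ∠ = arctan(200/20) ≈ 84.29°
quadratic: (j200)² + 2.7·j200 + 25 = -39975 + j540 → |·| ≈ 39979, ∠ ≈ 179.23°
|H| = 125 · 201 / 39979 ≈ 0.62845
Gain = 20 log₁₀(0.62845) ≈ -4.03 dB
∠H = 84.29° − 179.23° = -94.94°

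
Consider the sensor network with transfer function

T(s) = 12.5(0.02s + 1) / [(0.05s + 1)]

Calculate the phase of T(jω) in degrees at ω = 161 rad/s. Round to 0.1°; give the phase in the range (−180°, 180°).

At ω = 161 rad/s:
zero (1 + j161·0.02) = 1 + j3.22 → |·| ≈ 3.3717, ∠ ≈ 72.75°
pole (1 + j161·0.05) = 1 + j8.05 → |·| ≈ 8.1119, ∠ ≈ 82.92°
∠T = (72.75°) − (82.92°) = -10.17°

-10.2°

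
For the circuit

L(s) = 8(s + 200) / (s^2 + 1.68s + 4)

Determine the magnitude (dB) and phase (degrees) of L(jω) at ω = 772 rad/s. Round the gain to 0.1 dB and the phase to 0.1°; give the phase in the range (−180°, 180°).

At s = jω = j772:
zero (s+200): 200 + j772 → |·| = √(200²+772²) = √635984 ≈ 797.49, ∠ = arctan(772/200) ≈ 75.48°
quadratic: (j772)² + 1.68·j772 + 4 = -595980 + j1296.96 → |·| ≈ 5.9598e+05, ∠ ≈ 179.88°
|L| = 8 · 797.49 / 5.9598e+05 ≈ 0.010705
Gain = 20 log₁₀(0.010705) ≈ -39.41 dB
∠L = 75.48° − 179.88° = -104.40°

-39.4 dB, -104.4°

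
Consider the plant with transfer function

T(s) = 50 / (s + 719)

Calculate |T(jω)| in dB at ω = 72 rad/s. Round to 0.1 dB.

-23.2 dB

Substitute s = j72:
Numerator: 50 = 50 + j0
Denominator: (j72) + 719 = 719 + j72
|N| = √(50² + 0²) ≈ 50, ∠N ≈ 0.00°
|D| = √(719² + 72²) ≈ 722.6, ∠D ≈ 5.72°
|T| = 50 / 722.6 ≈ 0.069195
Gain = 20 log₁₀(0.069195) ≈ -23.20 dB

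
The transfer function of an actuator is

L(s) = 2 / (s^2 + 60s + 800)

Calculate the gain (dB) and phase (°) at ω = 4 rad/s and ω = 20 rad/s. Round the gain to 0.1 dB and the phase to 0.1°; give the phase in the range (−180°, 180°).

ω = 4: -52.3 dB, -17.0°; ω = 20: -56.0 dB, -71.6°

Substitute s = j4:
Numerator: 2 = 2 + j0
Denominator: (j4)^2 + 60(j4) + 800 = 784 + j240
|N| = √(2² + 0²) ≈ 2, ∠N ≈ 0.00°
|D| = √(784² + 240²) ≈ 819.91, ∠D ≈ 17.02°
|L| = 2 / 819.91 ≈ 0.0024393
Gain = 20 log₁₀(0.0024393) ≈ -52.25 dB
∠L = 0.00° − 17.02° = -17.02°

Substitute s = j20:
Numerator: 2 = 2 + j0
Denominator: (j20)^2 + 60(j20) + 800 = 400 + j1200
|N| = √(2² + 0²) ≈ 2, ∠N ≈ 0.00°
|D| = √(400² + 1200²) ≈ 1264.9, ∠D ≈ 71.57°
|L| = 2 / 1264.9 ≈ 0.0015812
Gain = 20 log₁₀(0.0015812) ≈ -56.02 dB
∠L = 0.00° − 71.57° = -71.57°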